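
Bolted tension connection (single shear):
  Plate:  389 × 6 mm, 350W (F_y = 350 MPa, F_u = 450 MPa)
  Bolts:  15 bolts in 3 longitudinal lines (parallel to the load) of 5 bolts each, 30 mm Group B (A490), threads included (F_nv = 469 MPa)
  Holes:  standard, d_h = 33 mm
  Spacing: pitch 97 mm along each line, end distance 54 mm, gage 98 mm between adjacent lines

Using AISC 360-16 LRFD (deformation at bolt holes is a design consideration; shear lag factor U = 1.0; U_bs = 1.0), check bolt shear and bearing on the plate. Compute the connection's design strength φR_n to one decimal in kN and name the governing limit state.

2023.0 kN (bearing governs)

Bolt shear: A_b = π(30)²/4 = 706.86 mm². φR_n = 0.75 × 469 × 706.86 × 15 × 1 = 3729.6 kN.
Bearing (6 mm plate, F_u = 450 MPa): end bolts L_c = 54 − 33/2 = 37.5, R_n = min(1.2×37.5×6×450, 2.4×30×6×450) = 121.5 kN/bolt; interior L_c = 97 − 33 = 64, R_n = 194.4 kN/bolt. φR_n = 0.75 × (3×121.5 + 12×194.4) = 2023.0 kN.
Governing: min(3729.6, 2023.0) = 2023.0 kN → bearing.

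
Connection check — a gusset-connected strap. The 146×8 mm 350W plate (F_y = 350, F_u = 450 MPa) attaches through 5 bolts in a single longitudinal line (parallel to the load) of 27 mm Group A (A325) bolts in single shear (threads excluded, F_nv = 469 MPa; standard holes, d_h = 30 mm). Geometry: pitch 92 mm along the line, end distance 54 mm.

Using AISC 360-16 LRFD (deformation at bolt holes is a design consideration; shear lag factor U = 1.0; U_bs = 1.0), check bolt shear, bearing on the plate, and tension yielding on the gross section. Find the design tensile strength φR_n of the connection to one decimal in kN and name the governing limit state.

367.9 kN (gross-section yield governs)

Bolt shear: A_b = π(27)²/4 = 572.56 mm². φR_n = 0.75 × 469 × 572.56 × 5 × 1 = 1007.0 kN.
Bearing (8 mm plate, F_u = 450 MPa): end bolts L_c = 54 − 30/2 = 39, R_n = min(1.2×39×8×450, 2.4×27×8×450) = 168.48 kN/bolt; interior L_c = 92 − 30 = 62, R_n = 233.28 kN/bolt. φR_n = 0.75 × (1×168.48 + 4×233.28) = 826.2 kN.
Tension yield (gross): A_g = 146×8 = 1168 mm². φR_n = 0.90 × 350 × 1168 = 367.9 kN.
Governing: min(1007.0, 826.2, 367.9) = 367.9 kN → gross-section yield.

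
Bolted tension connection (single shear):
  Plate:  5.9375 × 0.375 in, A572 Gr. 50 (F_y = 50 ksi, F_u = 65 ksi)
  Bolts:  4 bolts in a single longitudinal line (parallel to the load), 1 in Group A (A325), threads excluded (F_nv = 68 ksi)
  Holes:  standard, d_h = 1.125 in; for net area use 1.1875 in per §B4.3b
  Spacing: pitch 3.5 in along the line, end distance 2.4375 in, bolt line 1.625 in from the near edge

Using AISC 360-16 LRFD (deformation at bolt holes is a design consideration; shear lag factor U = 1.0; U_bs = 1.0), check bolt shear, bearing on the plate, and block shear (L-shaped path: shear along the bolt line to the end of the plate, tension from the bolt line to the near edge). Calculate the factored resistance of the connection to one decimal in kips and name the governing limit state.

Bolt shear: A_b = π(1)²/4 = 0.7854 in². φR_n = 0.75 × 68 × 0.7854 × 4 × 1 = 160.2 kips.
Bearing (0.375 in plate, F_u = 65 ksi): end bolts L_c = 2.4375 − 1.125/2 = 1.875, R_n = min(1.2×1.875×0.375×65, 2.4×1×0.375×65) = 54.844 kips/bolt; interior L_c = 3.5 − 1.125 = 2.375, R_n = 58.5 kips/bolt. φR_n = 0.75 × (1×54.844 + 3×58.5) = 172.8 kips.
Block shear: shear path 1×[2.4375+3×3.5] = 1×12.9375 in, A_gv = 4.8516, A_nv = 1×(12.9375 − 3.5×1.1875)×0.375 = 3.293 in²; tension to near edge: (1.625 − 0.5×1.1875)×0.375 = 0.38672 in². R_n = min(0.6×65×3.293, 0.6×50×4.8516) + 1.0×65×0.38672 = min(128.43, 145.55) + 25.137 = 153.57 kips. φR_n = 0.75 × 153.57 = 115.2 kips.
Governing: min(160.2, 172.8, 115.2) = 115.2 kips → block shear.

115.2 kips (block shear governs)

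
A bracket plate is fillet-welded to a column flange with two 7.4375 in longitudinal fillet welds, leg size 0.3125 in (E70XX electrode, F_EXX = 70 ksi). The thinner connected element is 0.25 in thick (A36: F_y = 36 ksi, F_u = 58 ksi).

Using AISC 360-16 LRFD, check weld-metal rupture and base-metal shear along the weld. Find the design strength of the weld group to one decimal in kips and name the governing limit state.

80.3 kips (base-metal shear governs)

Weld metal: throat = 0.707×0.3125 = 0.22094 in, L = 2×7.4375 = 14.875 in. φR_n = 0.75 × 0.6 × 70 × 0.22094 × 14.875 = 103.5 kips.
Base metal shear (0.25 in plate): yield φR_n = 1.0×0.6×36×0.25×14.875 = 80.3 kips; rupture φR_n = 0.75×0.6×58×0.25×14.875 = 97.1 kips; take 80.3 kips (yield).
Governing: min(103.5, 80.3) = 80.3 kips → base-metal shear.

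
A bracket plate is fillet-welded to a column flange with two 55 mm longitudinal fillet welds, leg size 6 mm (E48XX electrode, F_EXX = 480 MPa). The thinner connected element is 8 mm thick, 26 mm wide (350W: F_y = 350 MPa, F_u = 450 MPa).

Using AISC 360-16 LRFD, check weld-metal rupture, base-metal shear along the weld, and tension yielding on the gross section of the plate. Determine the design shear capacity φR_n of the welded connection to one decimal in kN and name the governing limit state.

65.5 kN (gross-section yield governs)

Weld metal: throat = 0.707×6 = 4.242 mm, L = 2×55 = 110 mm. φR_n = 0.75 × 0.6 × 480 × 4.242 × 110 = 100.8 kN.
Base metal shear (8 mm plate): yield φR_n = 1.0×0.6×350×8×110 = 184.8 kN; rupture φR_n = 0.75×0.6×450×8×110 = 178.2 kN; take 178.2 kN (rupture).
Tension yield (gross): A_g = 26×8 = 208 mm². φR_n = 0.90 × 350 × 208 = 65.5 kN.
Governing: min(100.8, 178.2, 65.5) = 65.5 kN → gross-section yield.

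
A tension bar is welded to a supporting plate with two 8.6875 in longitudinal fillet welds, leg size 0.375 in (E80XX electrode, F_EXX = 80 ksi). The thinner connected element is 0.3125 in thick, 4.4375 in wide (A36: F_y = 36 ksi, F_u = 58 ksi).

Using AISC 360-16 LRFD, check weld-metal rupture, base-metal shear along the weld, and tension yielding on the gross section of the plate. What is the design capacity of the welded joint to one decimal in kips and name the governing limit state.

Weld metal: throat = 0.707×0.375 = 0.26513 in, L = 2×8.6875 = 17.375 in. φR_n = 0.75 × 0.6 × 80 × 0.26513 × 17.375 = 165.8 kips.
Base metal shear (0.3125 in plate): yield φR_n = 1.0×0.6×36×0.3125×17.375 = 117.3 kips; rupture φR_n = 0.75×0.6×58×0.3125×17.375 = 141.7 kips; take 117.3 kips (yield).
Tension yield (gross): A_g = 4.4375×0.3125 = 1.3867 in². φR_n = 0.90 × 36 × 1.3867 = 44.9 kips.
Governing: min(165.8, 117.3, 44.9) = 44.9 kips → gross-section yield.

44.9 kips (gross-section yield governs)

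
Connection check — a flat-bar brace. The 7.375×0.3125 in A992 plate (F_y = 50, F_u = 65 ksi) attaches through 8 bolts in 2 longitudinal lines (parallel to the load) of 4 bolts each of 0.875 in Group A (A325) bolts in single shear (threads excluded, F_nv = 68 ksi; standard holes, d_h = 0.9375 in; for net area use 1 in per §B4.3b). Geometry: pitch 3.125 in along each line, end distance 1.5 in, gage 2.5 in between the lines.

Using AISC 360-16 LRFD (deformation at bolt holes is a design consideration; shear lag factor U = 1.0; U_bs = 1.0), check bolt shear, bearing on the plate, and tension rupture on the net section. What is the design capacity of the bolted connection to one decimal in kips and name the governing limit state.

81.9 kips (net-section rupture governs)

Bolt shear: A_b = π(0.875)²/4 = 0.60132 in². φR_n = 0.75 × 68 × 0.60132 × 8 × 1 = 245.3 kips.
Bearing (0.3125 in plate, F_u = 65 ksi): end bolts L_c = 1.5 − 0.9375/2 = 1.03125, R_n = min(1.2×1.03125×0.3125×65, 2.4×0.875×0.3125×65) = 25.137 kips/bolt; interior L_c = 3.125 − 0.9375 = 2.1875, R_n = 42.656 kips/bolt. φR_n = 0.75 × (2×25.137 + 6×42.656) = 229.7 kips.
Tension rupture (net): A_n = (7.375 − 2×1)×0.3125 = 1.6797 in² (U = 1.0, A_e = A_n). φR_n = 0.75 × 65 × 1.6797 = 81.9 kips.
Governing: min(245.3, 229.7, 81.9) = 81.9 kips → net-section rupture.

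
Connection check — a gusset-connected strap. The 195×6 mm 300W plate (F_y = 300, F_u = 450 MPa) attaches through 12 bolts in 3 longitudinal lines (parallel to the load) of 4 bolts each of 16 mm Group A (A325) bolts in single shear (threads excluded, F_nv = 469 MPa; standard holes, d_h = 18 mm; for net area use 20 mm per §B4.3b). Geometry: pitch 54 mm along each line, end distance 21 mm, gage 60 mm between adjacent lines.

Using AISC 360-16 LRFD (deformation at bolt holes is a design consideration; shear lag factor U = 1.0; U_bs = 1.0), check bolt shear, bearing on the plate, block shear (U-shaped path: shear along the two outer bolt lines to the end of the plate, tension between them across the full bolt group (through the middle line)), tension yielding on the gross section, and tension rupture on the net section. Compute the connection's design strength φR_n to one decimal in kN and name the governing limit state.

Bolt shear: A_b = π(16)²/4 = 201.06 mm². φR_n = 0.75 × 469 × 201.06 × 12 × 1 = 848.7 kN.
Bearing (6 mm plate, F_u = 450 MPa): end bolts L_c = 21 − 18/2 = 12, R_n = min(1.2×12×6×450, 2.4×16×6×450) = 38.88 kN/bolt; interior L_c = 54 − 18 = 36, R_n = 103.68 kN/bolt. φR_n = 0.75 × (3×38.88 + 9×103.68) = 787.3 kN.
Block shear: shear path 2×[21+3×54] = 2×183 mm, A_gv = 2196, A_nv = 2×(183 − 3.5×20)×6 = 1356 mm²; tension across gage: (120 − 2×20)×6 = 480 mm². R_n = min(0.6×450×1356, 0.6×300×2196) + 1.0×450×480 = min(366.12, 395.28) + 216 = 582.12 kN. φR_n = 0.75 × 582.12 = 436.6 kN.
Tension yield (gross): A_g = 195×6 = 1170 mm². φR_n = 0.90 × 300 × 1170 = 315.9 kN.
Tension rupture (net): A_n = (195 − 3×20)×6 = 810 mm² (U = 1.0, A_e = A_n). φR_n = 0.75 × 450 × 810 = 273.4 kN.
Governing: min(848.7, 787.3, 436.6, 315.9, 273.4) = 273.4 kN → net-section rupture.

273.4 kN (net-section rupture governs)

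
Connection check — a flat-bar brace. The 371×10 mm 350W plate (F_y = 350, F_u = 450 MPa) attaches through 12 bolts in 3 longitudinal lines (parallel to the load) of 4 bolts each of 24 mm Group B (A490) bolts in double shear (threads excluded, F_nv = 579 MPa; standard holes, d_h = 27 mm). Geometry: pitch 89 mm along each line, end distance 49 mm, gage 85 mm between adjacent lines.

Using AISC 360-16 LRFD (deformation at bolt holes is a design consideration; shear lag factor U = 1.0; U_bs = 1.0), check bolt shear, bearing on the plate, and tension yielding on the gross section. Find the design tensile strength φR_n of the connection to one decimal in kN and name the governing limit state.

1168.7 kN (gross-section yield governs)

Bolt shear: A_b = π(24)²/4 = 452.39 mm². φR_n = 0.75 × 579 × 452.39 × 12 × 2 = 4714.8 kN.
Bearing (10 mm plate, F_u = 450 MPa): end bolts L_c = 49 − 27/2 = 35.5, R_n = min(1.2×35.5×10×450, 2.4×24×10×450) = 191.7 kN/bolt; interior L_c = 89 − 27 = 62, R_n = 259.2 kN/bolt. φR_n = 0.75 × (3×191.7 + 9×259.2) = 2180.9 kN.
Tension yield (gross): A_g = 371×10 = 3710 mm². φR_n = 0.90 × 350 × 3710 = 1168.7 kN.
Governing: min(4714.8, 2180.9, 1168.7) = 1168.7 kN → gross-section yield.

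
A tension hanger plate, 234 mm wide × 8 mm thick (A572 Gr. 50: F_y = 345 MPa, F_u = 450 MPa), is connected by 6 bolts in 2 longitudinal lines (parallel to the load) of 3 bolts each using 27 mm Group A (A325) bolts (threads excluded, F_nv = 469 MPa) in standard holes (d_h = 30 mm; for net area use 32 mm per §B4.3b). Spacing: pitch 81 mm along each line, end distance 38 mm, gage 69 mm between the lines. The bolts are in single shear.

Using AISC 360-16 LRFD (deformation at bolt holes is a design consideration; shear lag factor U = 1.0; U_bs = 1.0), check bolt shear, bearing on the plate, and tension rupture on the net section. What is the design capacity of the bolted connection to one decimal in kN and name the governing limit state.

Bolt shear: A_b = π(27)²/4 = 572.56 mm². φR_n = 0.75 × 469 × 572.56 × 6 × 1 = 1208.4 kN.
Bearing (8 mm plate, F_u = 450 MPa): end bolts L_c = 38 − 30/2 = 23, R_n = min(1.2×23×8×450, 2.4×27×8×450) = 99.36 kN/bolt; interior L_c = 81 − 30 = 51, R_n = 220.32 kN/bolt. φR_n = 0.75 × (2×99.36 + 4×220.32) = 810.0 kN.
Tension rupture (net): A_n = (234 − 2×32)×8 = 1360 mm² (U = 1.0, A_e = A_n). φR_n = 0.75 × 450 × 1360 = 459.0 kN.
Governing: min(1208.4, 810.0, 459.0) = 459.0 kN → net-section rupture.

459.0 kN (net-section rupture governs)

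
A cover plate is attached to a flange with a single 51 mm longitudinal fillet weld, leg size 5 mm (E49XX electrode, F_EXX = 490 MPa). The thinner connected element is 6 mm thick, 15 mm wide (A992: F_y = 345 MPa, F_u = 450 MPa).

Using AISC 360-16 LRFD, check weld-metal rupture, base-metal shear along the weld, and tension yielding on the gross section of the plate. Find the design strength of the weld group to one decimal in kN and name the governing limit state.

Weld metal: throat = 0.707×5 = 3.535 mm, L = 51 mm. φR_n = 0.75 × 0.6 × 490 × 3.535 × 51 = 39.8 kN.
Base metal shear (6 mm plate): yield φR_n = 1.0×0.6×345×6×51 = 63.3 kN; rupture φR_n = 0.75×0.6×450×6×51 = 62.0 kN; take 62.0 kN (rupture).
Tension yield (gross): A_g = 15×6 = 90 mm². φR_n = 0.90 × 345 × 90 = 27.9 kN.
Governing: min(39.8, 62.0, 27.9) = 27.9 kN → gross-section yield.

27.9 kN (gross-section yield governs)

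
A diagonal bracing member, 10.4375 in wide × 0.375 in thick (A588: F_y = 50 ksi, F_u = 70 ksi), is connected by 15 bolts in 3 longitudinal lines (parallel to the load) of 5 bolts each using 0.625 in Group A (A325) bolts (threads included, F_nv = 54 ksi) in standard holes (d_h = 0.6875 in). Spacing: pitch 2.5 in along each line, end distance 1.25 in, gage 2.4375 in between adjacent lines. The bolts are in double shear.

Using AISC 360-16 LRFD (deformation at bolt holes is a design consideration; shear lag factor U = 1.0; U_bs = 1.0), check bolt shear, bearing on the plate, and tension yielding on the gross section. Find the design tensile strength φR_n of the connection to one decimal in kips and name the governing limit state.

Bolt shear: A_b = π(0.625)²/4 = 0.3068 in². φR_n = 0.75 × 54 × 0.3068 × 15 × 2 = 372.8 kips.
Bearing (0.375 in plate, F_u = 70 ksi): end bolts L_c = 1.25 − 0.6875/2 = 0.90625, R_n = min(1.2×0.90625×0.375×70, 2.4×0.625×0.375×70) = 28.547 kips/bolt; interior L_c = 2.5 − 0.6875 = 1.8125, R_n = 39.375 kips/bolt. φR_n = 0.75 × (3×28.547 + 12×39.375) = 418.6 kips.
Tension yield (gross): A_g = 10.4375×0.375 = 3.9141 in². φR_n = 0.90 × 50 × 3.9141 = 176.1 kips.
Governing: min(372.8, 418.6, 176.1) = 176.1 kips → gross-section yield.

176.1 kips (gross-section yield governs)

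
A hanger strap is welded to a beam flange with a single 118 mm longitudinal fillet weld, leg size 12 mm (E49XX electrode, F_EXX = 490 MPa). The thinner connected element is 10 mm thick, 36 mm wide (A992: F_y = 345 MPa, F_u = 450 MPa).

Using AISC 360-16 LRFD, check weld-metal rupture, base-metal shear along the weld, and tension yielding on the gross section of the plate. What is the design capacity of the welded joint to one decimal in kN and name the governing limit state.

111.8 kN (gross-section yield governs)

Weld metal: throat = 0.707×12 = 8.484 mm, L = 118 mm. φR_n = 0.75 × 0.6 × 490 × 8.484 × 118 = 220.7 kN.
Base metal shear (10 mm plate): yield φR_n = 1.0×0.6×345×10×118 = 244.3 kN; rupture φR_n = 0.75×0.6×450×10×118 = 239.0 kN; take 239.0 kN (rupture).
Tension yield (gross): A_g = 36×10 = 360 mm². φR_n = 0.90 × 345 × 360 = 111.8 kN.
Governing: min(220.7, 239.0, 111.8) = 111.8 kN → gross-section yield.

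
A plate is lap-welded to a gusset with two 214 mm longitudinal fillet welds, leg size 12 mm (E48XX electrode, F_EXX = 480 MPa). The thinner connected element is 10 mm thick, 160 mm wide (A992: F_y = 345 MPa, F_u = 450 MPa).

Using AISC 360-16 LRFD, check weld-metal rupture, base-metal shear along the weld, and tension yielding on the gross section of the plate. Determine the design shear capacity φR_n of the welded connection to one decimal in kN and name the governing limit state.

496.8 kN (gross-section yield governs)

Weld metal: throat = 0.707×12 = 8.484 mm, L = 2×214 = 428 mm. φR_n = 0.75 × 0.6 × 480 × 8.484 × 428 = 784.3 kN.
Base metal shear (10 mm plate): yield φR_n = 1.0×0.6×345×10×428 = 886.0 kN; rupture φR_n = 0.75×0.6×450×10×428 = 866.7 kN; take 866.7 kN (rupture).
Tension yield (gross): A_g = 160×10 = 1600 mm². φR_n = 0.90 × 345 × 1600 = 496.8 kN.
Governing: min(784.3, 866.7, 496.8) = 496.8 kN → gross-section yield.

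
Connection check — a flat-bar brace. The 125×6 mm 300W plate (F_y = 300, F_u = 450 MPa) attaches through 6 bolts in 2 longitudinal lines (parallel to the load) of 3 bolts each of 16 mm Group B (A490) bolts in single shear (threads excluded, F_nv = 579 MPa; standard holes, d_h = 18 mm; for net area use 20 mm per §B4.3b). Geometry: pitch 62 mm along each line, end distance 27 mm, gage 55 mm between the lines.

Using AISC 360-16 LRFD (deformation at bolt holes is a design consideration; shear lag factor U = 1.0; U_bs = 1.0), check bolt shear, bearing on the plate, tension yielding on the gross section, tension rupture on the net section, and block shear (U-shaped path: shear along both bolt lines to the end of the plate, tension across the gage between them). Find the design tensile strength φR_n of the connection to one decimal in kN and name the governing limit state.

172.1 kN (net-section rupture governs)

Bolt shear: A_b = π(16)²/4 = 201.06 mm². φR_n = 0.75 × 579 × 201.06 × 6 × 1 = 523.9 kN.
Bearing (6 mm plate, F_u = 450 MPa): end bolts L_c = 27 − 18/2 = 18, R_n = min(1.2×18×6×450, 2.4×16×6×450) = 58.32 kN/bolt; interior L_c = 62 − 18 = 44, R_n = 103.68 kN/bolt. φR_n = 0.75 × (2×58.32 + 4×103.68) = 398.5 kN.
Tension yield (gross): A_g = 125×6 = 750 mm². φR_n = 0.90 × 300 × 750 = 202.5 kN.
Tension rupture (net): A_n = (125 − 2×20)×6 = 510 mm² (U = 1.0, A_e = A_n). φR_n = 0.75 × 450 × 510 = 172.1 kN.
Block shear: shear path 2×[27+2×62] = 2×151 mm, A_gv = 1812, A_nv = 2×(151 − 2.5×20)×6 = 1212 mm²; tension across gage: (55 − 1×20)×6 = 210 mm². R_n = min(0.6×450×1212, 0.6×300×1812) + 1.0×450×210 = min(327.24, 326.16) + 94.5 = 420.66 kN. φR_n = 0.75 × 420.66 = 315.5 kN.
Governing: min(523.9, 398.5, 202.5, 172.1, 315.5) = 172.1 kN → net-section rupture.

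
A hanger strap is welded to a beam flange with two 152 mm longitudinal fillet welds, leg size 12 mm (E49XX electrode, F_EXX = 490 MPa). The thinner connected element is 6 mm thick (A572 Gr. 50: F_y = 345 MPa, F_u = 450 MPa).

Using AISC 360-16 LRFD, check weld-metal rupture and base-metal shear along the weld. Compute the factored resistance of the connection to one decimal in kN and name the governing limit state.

Weld metal: throat = 0.707×12 = 8.484 mm, L = 2×152 = 304 mm. φR_n = 0.75 × 0.6 × 490 × 8.484 × 304 = 568.7 kN.
Base metal shear (6 mm plate): yield φR_n = 1.0×0.6×345×6×304 = 377.6 kN; rupture φR_n = 0.75×0.6×450×6×304 = 369.4 kN; take 369.4 kN (rupture).
Governing: min(568.7, 369.4) = 369.4 kN → base-metal shear.

369.4 kN (base-metal shear governs)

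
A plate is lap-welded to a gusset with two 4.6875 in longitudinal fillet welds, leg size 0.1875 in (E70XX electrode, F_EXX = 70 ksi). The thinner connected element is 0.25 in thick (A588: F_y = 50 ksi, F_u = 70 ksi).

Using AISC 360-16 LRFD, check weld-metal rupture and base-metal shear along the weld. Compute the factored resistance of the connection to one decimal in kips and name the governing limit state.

39.1 kips (weld metal governs)

Weld metal: throat = 0.707×0.1875 = 0.13256 in, L = 2×4.6875 = 9.375 in. φR_n = 0.75 × 0.6 × 70 × 0.13256 × 9.375 = 39.1 kips.
Base metal shear (0.25 in plate): yield φR_n = 1.0×0.6×50×0.25×9.375 = 70.3 kips; rupture φR_n = 0.75×0.6×70×0.25×9.375 = 73.8 kips; take 70.3 kips (yield).
Governing: min(39.1, 70.3) = 39.1 kips → weld metal.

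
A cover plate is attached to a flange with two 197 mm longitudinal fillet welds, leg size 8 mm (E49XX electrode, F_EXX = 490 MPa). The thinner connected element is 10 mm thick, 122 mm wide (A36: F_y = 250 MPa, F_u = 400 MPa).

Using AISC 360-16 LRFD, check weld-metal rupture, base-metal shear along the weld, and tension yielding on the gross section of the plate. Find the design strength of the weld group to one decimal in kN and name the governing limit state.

274.5 kN (gross-section yield governs)

Weld metal: throat = 0.707×8 = 5.656 mm, L = 2×197 = 394 mm. φR_n = 0.75 × 0.6 × 490 × 5.656 × 394 = 491.4 kN.
Base metal shear (10 mm plate): yield φR_n = 1.0×0.6×250×10×394 = 591.0 kN; rupture φR_n = 0.75×0.6×400×10×394 = 709.2 kN; take 591.0 kN (yield).
Tension yield (gross): A_g = 122×10 = 1220 mm². φR_n = 0.90 × 250 × 1220 = 274.5 kN.
Governing: min(491.4, 591.0, 274.5) = 274.5 kN → gross-section yield.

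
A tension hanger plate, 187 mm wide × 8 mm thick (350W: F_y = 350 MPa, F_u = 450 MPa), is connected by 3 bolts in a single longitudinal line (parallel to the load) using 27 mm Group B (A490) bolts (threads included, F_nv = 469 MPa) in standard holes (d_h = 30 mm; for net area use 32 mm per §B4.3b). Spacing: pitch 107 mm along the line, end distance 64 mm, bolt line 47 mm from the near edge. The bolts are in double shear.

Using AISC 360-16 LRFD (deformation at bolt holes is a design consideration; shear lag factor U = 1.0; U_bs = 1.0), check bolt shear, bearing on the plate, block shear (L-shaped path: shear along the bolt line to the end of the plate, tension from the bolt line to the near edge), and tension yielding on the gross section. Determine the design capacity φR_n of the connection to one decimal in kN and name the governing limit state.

404.5 kN (block shear governs)

Bolt shear: A_b = π(27)²/4 = 572.56 mm². φR_n = 0.75 × 469 × 572.56 × 3 × 2 = 1208.4 kN.
Bearing (8 mm plate, F_u = 450 MPa): end bolts L_c = 64 − 30/2 = 49, R_n = min(1.2×49×8×450, 2.4×27×8×450) = 211.68 kN/bolt; interior L_c = 107 − 30 = 77, R_n = 233.28 kN/bolt. φR_n = 0.75 × (1×211.68 + 2×233.28) = 508.7 kN.
Block shear: shear path 1×[64+2×107] = 1×278 mm, A_gv = 2224, A_nv = 1×(278 − 2.5×32)×8 = 1584 mm²; tension to near edge: (47 − 0.5×32)×8 = 248 mm². R_n = min(0.6×450×1584, 0.6×350×2224) + 1.0×450×248 = min(427.68, 467.04) + 111.6 = 539.28 kN. φR_n = 0.75 × 539.28 = 404.5 kN.
Tension yield (gross): A_g = 187×8 = 1496 mm². φR_n = 0.90 × 350 × 1496 = 471.2 kN.
Governing: min(1208.4, 508.7, 404.5, 471.2) = 404.5 kN → block shear.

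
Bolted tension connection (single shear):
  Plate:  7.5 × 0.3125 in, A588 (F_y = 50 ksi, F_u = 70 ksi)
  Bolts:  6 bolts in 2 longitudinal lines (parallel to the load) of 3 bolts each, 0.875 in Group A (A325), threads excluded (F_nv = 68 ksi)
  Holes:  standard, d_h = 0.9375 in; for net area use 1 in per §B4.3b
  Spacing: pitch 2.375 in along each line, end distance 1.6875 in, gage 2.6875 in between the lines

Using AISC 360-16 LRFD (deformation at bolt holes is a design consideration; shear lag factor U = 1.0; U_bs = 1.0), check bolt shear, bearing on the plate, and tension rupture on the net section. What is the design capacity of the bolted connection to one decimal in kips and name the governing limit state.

90.2 kips (net-section rupture governs)

Bolt shear: A_b = π(0.875)²/4 = 0.60132 in². φR_n = 0.75 × 68 × 0.60132 × 6 × 1 = 184.0 kips.
Bearing (0.3125 in plate, F_u = 70 ksi): end bolts L_c = 1.6875 − 0.9375/2 = 1.21875, R_n = min(1.2×1.21875×0.3125×70, 2.4×0.875×0.3125×70) = 31.992 kips/bolt; interior L_c = 2.375 − 0.9375 = 1.4375, R_n = 37.734 kips/bolt. φR_n = 0.75 × (2×31.992 + 4×37.734) = 161.2 kips.
Tension rupture (net): A_n = (7.5 − 2×1)×0.3125 = 1.7188 in² (U = 1.0, A_e = A_n). φR_n = 0.75 × 70 × 1.7188 = 90.2 kips.
Governing: min(184.0, 161.2, 90.2) = 90.2 kips → net-section rupture.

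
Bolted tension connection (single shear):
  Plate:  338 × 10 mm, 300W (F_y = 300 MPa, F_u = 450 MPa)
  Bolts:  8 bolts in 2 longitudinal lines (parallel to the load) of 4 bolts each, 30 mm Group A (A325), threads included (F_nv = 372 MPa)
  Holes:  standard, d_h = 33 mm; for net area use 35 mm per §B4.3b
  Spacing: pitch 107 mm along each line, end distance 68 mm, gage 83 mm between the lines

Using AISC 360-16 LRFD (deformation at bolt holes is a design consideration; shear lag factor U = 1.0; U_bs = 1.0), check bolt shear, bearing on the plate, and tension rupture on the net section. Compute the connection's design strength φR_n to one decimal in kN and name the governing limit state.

904.5 kN (net-section rupture governs)

Bolt shear: A_b = π(30)²/4 = 706.86 mm². φR_n = 0.75 × 372 × 706.86 × 8 × 1 = 1577.7 kN.
Bearing (10 mm plate, F_u = 450 MPa): end bolts L_c = 68 − 33/2 = 51.5, R_n = min(1.2×51.5×10×450, 2.4×30×10×450) = 278.1 kN/bolt; interior L_c = 107 − 33 = 74, R_n = 324 kN/bolt. φR_n = 0.75 × (2×278.1 + 6×324) = 1875.2 kN.
Tension rupture (net): A_n = (338 − 2×35)×10 = 2680 mm² (U = 1.0, A_e = A_n). φR_n = 0.75 × 450 × 2680 = 904.5 kN.
Governing: min(1577.7, 1875.2, 904.5) = 904.5 kN → net-section rupture.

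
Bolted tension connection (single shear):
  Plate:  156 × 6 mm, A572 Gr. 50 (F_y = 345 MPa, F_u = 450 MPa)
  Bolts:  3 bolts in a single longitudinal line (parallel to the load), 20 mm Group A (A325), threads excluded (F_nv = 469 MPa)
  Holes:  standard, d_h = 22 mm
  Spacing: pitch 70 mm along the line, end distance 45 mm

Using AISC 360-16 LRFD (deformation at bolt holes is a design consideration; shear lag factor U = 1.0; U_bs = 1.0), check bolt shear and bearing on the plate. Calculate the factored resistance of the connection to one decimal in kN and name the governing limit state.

Bolt shear: A_b = π(20)²/4 = 314.16 mm². φR_n = 0.75 × 469 × 314.16 × 3 × 1 = 331.5 kN.
Bearing (6 mm plate, F_u = 450 MPa): end bolts L_c = 45 − 22/2 = 34, R_n = min(1.2×34×6×450, 2.4×20×6×450) = 110.16 kN/bolt; interior L_c = 70 − 22 = 48, R_n = 129.6 kN/bolt. φR_n = 0.75 × (1×110.16 + 2×129.6) = 277.0 kN.
Governing: min(331.5, 277.0) = 277.0 kN → bearing.

277.0 kN (bearing governs)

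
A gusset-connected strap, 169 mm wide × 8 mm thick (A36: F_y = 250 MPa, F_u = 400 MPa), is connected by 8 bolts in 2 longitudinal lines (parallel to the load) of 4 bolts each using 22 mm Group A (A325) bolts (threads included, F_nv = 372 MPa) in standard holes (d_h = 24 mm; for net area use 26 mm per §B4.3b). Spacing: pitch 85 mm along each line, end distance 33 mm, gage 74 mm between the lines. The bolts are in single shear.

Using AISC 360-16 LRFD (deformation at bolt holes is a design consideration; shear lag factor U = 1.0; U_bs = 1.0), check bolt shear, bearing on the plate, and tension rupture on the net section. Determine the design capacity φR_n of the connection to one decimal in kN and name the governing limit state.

280.8 kN (net-section rupture governs)

Bolt shear: A_b = π(22)²/4 = 380.13 mm². φR_n = 0.75 × 372 × 380.13 × 8 × 1 = 848.5 kN.
Bearing (8 mm plate, F_u = 400 MPa): end bolts L_c = 33 − 24/2 = 21, R_n = min(1.2×21×8×400, 2.4×22×8×400) = 80.64 kN/bolt; interior L_c = 85 − 24 = 61, R_n = 168.96 kN/bolt. φR_n = 0.75 × (2×80.64 + 6×168.96) = 881.3 kN.
Tension rupture (net): A_n = (169 − 2×26)×8 = 936 mm² (U = 1.0, A_e = A_n). φR_n = 0.75 × 400 × 936 = 280.8 kN.
Governing: min(848.5, 881.3, 280.8) = 280.8 kN → net-section rupture.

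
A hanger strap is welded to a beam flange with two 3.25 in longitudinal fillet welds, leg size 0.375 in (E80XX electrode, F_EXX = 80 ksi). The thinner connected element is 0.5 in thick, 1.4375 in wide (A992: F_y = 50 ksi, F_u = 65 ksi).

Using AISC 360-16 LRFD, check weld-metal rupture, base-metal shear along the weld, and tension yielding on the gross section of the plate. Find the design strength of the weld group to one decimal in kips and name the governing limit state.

Weld metal: throat = 0.707×0.375 = 0.26513 in, L = 2×3.25 = 6.5 in. φR_n = 0.75 × 0.6 × 80 × 0.26513 × 6.5 = 62.0 kips.
Base metal shear (0.5 in plate): yield φR_n = 1.0×0.6×50×0.5×6.5 = 97.5 kips; rupture φR_n = 0.75×0.6×65×0.5×6.5 = 95.1 kips; take 95.1 kips (rupture).
Tension yield (gross): A_g = 1.4375×0.5 = 0.71875 in². φR_n = 0.90 × 50 × 0.71875 = 32.3 kips.
Governing: min(62.0, 95.1, 32.3) = 32.3 kips → gross-section yield.

32.3 kips (gross-section yield governs)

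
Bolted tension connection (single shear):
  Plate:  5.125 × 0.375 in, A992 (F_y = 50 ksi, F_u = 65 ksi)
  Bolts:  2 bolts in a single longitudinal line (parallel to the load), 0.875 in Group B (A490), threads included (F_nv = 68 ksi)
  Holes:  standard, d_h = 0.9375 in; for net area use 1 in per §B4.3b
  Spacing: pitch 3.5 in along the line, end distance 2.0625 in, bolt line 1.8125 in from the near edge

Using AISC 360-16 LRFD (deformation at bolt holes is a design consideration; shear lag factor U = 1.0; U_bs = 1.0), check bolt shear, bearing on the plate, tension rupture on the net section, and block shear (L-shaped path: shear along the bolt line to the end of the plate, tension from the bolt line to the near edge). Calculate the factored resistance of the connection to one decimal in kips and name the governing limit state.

61.3 kips (bolt shear governs)

Bolt shear: A_b = π(0.875)²/4 = 0.60132 in². φR_n = 0.75 × 68 × 0.60132 × 2 × 1 = 61.3 kips.
Bearing (0.375 in plate, F_u = 65 ksi): end bolts L_c = 2.0625 − 0.9375/2 = 1.59375, R_n = min(1.2×1.59375×0.375×65, 2.4×0.875×0.375×65) = 46.617 kips/bolt; interior L_c = 3.5 − 0.9375 = 2.5625, R_n = 51.188 kips/bolt. φR_n = 0.75 × (1×46.617 + 1×51.188) = 73.4 kips.
Tension rupture (net): A_n = (5.125 − 1×1)×0.375 = 1.5469 in² (U = 1.0, A_e = A_n). φR_n = 0.75 × 65 × 1.5469 = 75.4 kips.
Block shear: shear path 1×[2.0625+1×3.5] = 1×5.5625 in, A_gv = 2.0859, A_nv = 1×(5.5625 − 1.5×1)×0.375 = 1.5234 in²; tension to near edge: (1.8125 − 0.5×1)×0.375 = 0.49219 in². R_n = min(0.6×65×1.5234, 0.6×50×2.0859) + 1.0×65×0.49219 = min(59.413, 62.577) + 31.992 = 91.405 kips. φR_n = 0.75 × 91.405 = 68.6 kips.
Governing: min(61.3, 73.4, 75.4, 68.6) = 61.3 kips → bolt shear.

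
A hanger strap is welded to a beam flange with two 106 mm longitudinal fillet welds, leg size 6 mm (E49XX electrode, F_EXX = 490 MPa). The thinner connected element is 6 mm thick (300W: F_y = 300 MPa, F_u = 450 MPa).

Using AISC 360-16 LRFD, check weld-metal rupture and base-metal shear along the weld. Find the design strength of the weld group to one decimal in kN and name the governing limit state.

Weld metal: throat = 0.707×6 = 4.242 mm, L = 2×106 = 212 mm. φR_n = 0.75 × 0.6 × 490 × 4.242 × 212 = 198.3 kN.
Base metal shear (6 mm plate): yield φR_n = 1.0×0.6×300×6×212 = 229.0 kN; rupture φR_n = 0.75×0.6×450×6×212 = 257.6 kN; take 229.0 kN (yield).
Governing: min(198.3, 229.0) = 198.3 kN → weld metal.

198.3 kN (weld metal governs)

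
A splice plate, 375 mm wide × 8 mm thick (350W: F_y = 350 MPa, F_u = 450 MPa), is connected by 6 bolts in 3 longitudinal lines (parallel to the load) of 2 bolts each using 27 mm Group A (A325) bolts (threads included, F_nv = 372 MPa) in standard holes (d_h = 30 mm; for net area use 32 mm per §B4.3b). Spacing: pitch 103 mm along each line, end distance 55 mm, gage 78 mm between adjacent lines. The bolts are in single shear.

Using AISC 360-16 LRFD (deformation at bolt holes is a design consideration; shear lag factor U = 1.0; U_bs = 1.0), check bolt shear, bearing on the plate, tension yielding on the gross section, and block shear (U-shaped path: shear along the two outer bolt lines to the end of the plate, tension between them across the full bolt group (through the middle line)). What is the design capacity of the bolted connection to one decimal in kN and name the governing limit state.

Bolt shear: A_b = π(27)²/4 = 572.56 mm². φR_n = 0.75 × 372 × 572.56 × 6 × 1 = 958.5 kN.
Bearing (8 mm plate, F_u = 450 MPa): end bolts L_c = 55 − 30/2 = 40, R_n = min(1.2×40×8×450, 2.4×27×8×450) = 172.8 kN/bolt; interior L_c = 103 − 30 = 73, R_n = 233.28 kN/bolt. φR_n = 0.75 × (3×172.8 + 3×233.28) = 913.7 kN.
Tension yield (gross): A_g = 375×8 = 3000 mm². φR_n = 0.90 × 350 × 3000 = 945.0 kN.
Block shear: shear path 2×[55+1×103] = 2×158 mm, A_gv = 2528, A_nv = 2×(158 − 1.5×32)×8 = 1760 mm²; tension across gage: (156 − 2×32)×8 = 736 mm². R_n = min(0.6×450×1760, 0.6×350×2528) + 1.0×450×736 = min(475.2, 530.88) + 331.2 = 806.4 kN. φR_n = 0.75 × 806.4 = 604.8 kN.
Governing: min(958.5, 913.7, 945.0, 604.8) = 604.8 kN → block shear.

604.8 kN (block shear governs)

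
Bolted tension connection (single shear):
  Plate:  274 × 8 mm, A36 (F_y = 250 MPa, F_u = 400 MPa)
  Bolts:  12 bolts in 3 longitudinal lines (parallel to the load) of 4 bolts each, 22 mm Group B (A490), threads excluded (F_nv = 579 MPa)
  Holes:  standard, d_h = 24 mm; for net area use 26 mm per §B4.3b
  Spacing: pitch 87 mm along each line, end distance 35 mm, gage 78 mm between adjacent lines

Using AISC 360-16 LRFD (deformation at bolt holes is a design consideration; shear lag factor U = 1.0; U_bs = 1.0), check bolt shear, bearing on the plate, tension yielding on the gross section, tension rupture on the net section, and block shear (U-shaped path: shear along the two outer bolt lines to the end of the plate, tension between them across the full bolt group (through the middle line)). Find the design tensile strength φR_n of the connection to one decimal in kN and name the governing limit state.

470.4 kN (net-section rupture governs)

Bolt shear: A_b = π(22)²/4 = 380.13 mm². φR_n = 0.75 × 579 × 380.13 × 12 × 1 = 1980.9 kN.
Bearing (8 mm plate, F_u = 400 MPa): end bolts L_c = 35 − 24/2 = 23, R_n = min(1.2×23×8×400, 2.4×22×8×400) = 88.32 kN/bolt; interior L_c = 87 − 24 = 63, R_n = 168.96 kN/bolt. φR_n = 0.75 × (3×88.32 + 9×168.96) = 1339.2 kN.
Tension yield (gross): A_g = 274×8 = 2192 mm². φR_n = 0.90 × 250 × 2192 = 493.2 kN.
Tension rupture (net): A_n = (274 − 3×26)×8 = 1568 mm² (U = 1.0, A_e = A_n). φR_n = 0.75 × 400 × 1568 = 470.4 kN.
Block shear: shear path 2×[35+3×87] = 2×296 mm, A_gv = 4736, A_nv = 2×(296 − 3.5×26)×8 = 3280 mm²; tension across gage: (156 − 2×26)×8 = 832 mm². R_n = min(0.6×400×3280, 0.6×250×4736) + 1.0×400×832 = min(787.2, 710.4) + 332.8 = 1043.2 kN. φR_n = 0.75 × 1043.2 = 782.4 kN.
Governing: min(1980.9, 1339.2, 493.2, 470.4, 782.4) = 470.4 kN → net-section rupture.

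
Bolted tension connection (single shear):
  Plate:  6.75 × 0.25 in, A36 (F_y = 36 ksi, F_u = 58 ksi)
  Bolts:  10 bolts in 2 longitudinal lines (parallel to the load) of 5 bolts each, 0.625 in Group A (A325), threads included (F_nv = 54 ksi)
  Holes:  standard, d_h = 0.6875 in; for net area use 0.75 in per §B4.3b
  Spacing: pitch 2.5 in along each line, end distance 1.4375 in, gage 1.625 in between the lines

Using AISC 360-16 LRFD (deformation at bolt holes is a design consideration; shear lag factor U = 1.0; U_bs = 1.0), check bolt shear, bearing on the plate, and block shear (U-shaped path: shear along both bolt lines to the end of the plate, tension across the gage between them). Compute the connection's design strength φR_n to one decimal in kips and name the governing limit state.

102.2 kips (block shear governs)

Bolt shear: A_b = π(0.625)²/4 = 0.3068 in². φR_n = 0.75 × 54 × 0.3068 × 10 × 1 = 124.3 kips.
Bearing (0.25 in plate, F_u = 58 ksi): end bolts L_c = 1.4375 − 0.6875/2 = 1.09375, R_n = min(1.2×1.09375×0.25×58, 2.4×0.625×0.25×58) = 19.031 kips/bolt; interior L_c = 2.5 − 0.6875 = 1.8125, R_n = 21.75 kips/bolt. φR_n = 0.75 × (2×19.031 + 8×21.75) = 159.0 kips.
Block shear: shear path 2×[1.4375+4×2.5] = 2×11.4375 in, A_gv = 5.7188, A_nv = 2×(11.4375 − 4.5×0.75)×0.25 = 4.0313 in²; tension across gage: (1.625 − 1×0.75)×0.25 = 0.21875 in². R_n = min(0.6×58×4.0313, 0.6×36×5.7188) + 1.0×58×0.21875 = min(140.29, 123.53) + 12.688 = 136.22 kips. φR_n = 0.75 × 136.22 = 102.2 kips.
Governing: min(124.3, 159.0, 102.2) = 102.2 kips → block shear.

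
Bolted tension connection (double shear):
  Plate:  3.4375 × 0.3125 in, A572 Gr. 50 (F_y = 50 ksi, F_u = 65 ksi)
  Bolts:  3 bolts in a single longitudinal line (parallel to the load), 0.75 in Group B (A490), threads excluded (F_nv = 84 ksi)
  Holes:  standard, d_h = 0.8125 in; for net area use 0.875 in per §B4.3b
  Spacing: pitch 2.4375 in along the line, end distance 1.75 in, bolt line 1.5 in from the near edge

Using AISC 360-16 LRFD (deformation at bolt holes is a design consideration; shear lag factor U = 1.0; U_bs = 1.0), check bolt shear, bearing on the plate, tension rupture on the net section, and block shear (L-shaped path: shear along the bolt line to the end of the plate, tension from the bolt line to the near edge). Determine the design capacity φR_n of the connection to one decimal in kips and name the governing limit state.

39.0 kips (net-section rupture governs)

Bolt shear: A_b = π(0.75)²/4 = 0.44179 in². φR_n = 0.75 × 84 × 0.44179 × 3 × 2 = 167.0 kips.
Bearing (0.3125 in plate, F_u = 65 ksi): end bolts L_c = 1.75 − 0.8125/2 = 1.34375, R_n = min(1.2×1.34375×0.3125×65, 2.4×0.75×0.3125×65) = 32.754 kips/bolt; interior L_c = 2.4375 − 0.8125 = 1.625, R_n = 36.563 kips/bolt. φR_n = 0.75 × (1×32.754 + 2×36.563) = 79.4 kips.
Tension rupture (net): A_n = (3.4375 − 1×0.875)×0.3125 = 0.80078 in² (U = 1.0, A_e = A_n). φR_n = 0.75 × 65 × 0.80078 = 39.0 kips.
Block shear: shear path 1×[1.75+2×2.4375] = 1×6.625 in, A_gv = 2.0703, A_nv = 1×(6.625 − 2.5×0.875)×0.3125 = 1.3867 in²; tension to near edge: (1.5 − 0.5×0.875)×0.3125 = 0.33203 in². R_n = min(0.6×65×1.3867, 0.6×50×2.0703) + 1.0×65×0.33203 = min(54.081, 62.109) + 21.582 = 75.663 kips. φR_n = 0.75 × 75.663 = 56.7 kips.
Governing: min(167.0, 79.4, 39.0, 56.7) = 39.0 kips → net-section rupture.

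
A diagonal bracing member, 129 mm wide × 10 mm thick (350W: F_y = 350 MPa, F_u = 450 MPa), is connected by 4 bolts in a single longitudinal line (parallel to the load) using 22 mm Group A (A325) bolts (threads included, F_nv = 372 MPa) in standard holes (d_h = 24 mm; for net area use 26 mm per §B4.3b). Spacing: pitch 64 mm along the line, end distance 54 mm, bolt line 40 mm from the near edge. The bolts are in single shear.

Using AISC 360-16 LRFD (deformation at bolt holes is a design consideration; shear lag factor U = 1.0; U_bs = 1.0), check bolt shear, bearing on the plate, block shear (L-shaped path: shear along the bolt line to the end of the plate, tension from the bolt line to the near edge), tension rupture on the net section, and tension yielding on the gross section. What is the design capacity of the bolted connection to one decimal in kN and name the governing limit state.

347.6 kN (net-section rupture governs)

Bolt shear: A_b = π(22)²/4 = 380.13 mm². φR_n = 0.75 × 372 × 380.13 × 4 × 1 = 424.2 kN.
Bearing (10 mm plate, F_u = 450 MPa): end bolts L_c = 54 − 24/2 = 42, R_n = min(1.2×42×10×450, 2.4×22×10×450) = 226.8 kN/bolt; interior L_c = 64 − 24 = 40, R_n = 216 kN/bolt. φR_n = 0.75 × (1×226.8 + 3×216) = 656.1 kN.
Block shear: shear path 1×[54+3×64] = 1×246 mm, A_gv = 2460, A_nv = 1×(246 − 3.5×26)×10 = 1550 mm²; tension to near edge: (40 − 0.5×26)×10 = 270 mm². R_n = min(0.6×450×1550, 0.6×350×2460) + 1.0×450×270 = min(418.5, 516.6) + 121.5 = 540 kN. φR_n = 0.75 × 540 = 405.0 kN.
Tension rupture (net): A_n = (129 − 1×26)×10 = 1030 mm² (U = 1.0, A_e = A_n). φR_n = 0.75 × 450 × 1030 = 347.6 kN.
Tension yield (gross): A_g = 129×10 = 1290 mm². φR_n = 0.90 × 350 × 1290 = 406.4 kN.
Governing: min(424.2, 656.1, 405.0, 347.6, 406.4) = 347.6 kN → net-section rupture.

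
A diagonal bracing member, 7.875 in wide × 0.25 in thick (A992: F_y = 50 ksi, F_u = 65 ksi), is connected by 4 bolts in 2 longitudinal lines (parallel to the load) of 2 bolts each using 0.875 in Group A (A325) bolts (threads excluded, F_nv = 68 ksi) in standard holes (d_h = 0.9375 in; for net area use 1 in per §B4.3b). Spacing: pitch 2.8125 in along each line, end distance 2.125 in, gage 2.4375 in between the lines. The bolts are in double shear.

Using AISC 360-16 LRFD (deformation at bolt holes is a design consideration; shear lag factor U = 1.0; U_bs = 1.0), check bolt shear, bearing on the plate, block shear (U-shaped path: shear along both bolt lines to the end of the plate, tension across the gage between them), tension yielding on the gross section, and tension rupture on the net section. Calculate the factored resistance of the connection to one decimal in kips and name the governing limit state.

Bolt shear: A_b = π(0.875)²/4 = 0.60132 in². φR_n = 0.75 × 68 × 0.60132 × 4 × 2 = 245.3 kips.
Bearing (0.25 in plate, F_u = 65 ksi): end bolts L_c = 2.125 − 0.9375/2 = 1.65625, R_n = min(1.2×1.65625×0.25×65, 2.4×0.875×0.25×65) = 32.297 kips/bolt; interior L_c = 2.8125 − 0.9375 = 1.875, R_n = 34.125 kips/bolt. φR_n = 0.75 × (2×32.297 + 2×34.125) = 99.6 kips.
Block shear: shear path 2×[2.125+1×2.8125] = 2×4.9375 in, A_gv = 2.4688, A_nv = 2×(4.9375 − 1.5×1)×0.25 = 1.7188 in²; tension across gage: (2.4375 − 1×1)×0.25 = 0.35938 in². R_n = min(0.6×65×1.7188, 0.6×50×2.4688) + 1.0×65×0.35938 = min(67.033, 74.064) + 23.36 = 90.393 kips. φR_n = 0.75 × 90.393 = 67.8 kips.
Tension yield (gross): A_g = 7.875×0.25 = 1.9688 in². φR_n = 0.90 × 50 × 1.9688 = 88.6 kips.
Tension rupture (net): A_n = (7.875 − 2×1)×0.25 = 1.4688 in² (U = 1.0, A_e = A_n). φR_n = 0.75 × 65 × 1.4688 = 71.6 kips.
Governing: min(245.3, 99.6, 67.8, 88.6, 71.6) = 67.8 kips → block shear.

67.8 kips (block shear governs)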